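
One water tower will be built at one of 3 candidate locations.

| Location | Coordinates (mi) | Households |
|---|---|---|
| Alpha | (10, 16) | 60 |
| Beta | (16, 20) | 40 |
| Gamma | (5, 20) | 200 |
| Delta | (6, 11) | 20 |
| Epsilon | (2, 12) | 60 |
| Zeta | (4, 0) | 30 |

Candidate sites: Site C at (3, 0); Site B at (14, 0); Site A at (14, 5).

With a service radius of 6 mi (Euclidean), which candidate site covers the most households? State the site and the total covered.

Site C, covering 30

Coverage radius r = 6 mi; a point is covered iff (Δx)²+(Δy)² ≤ 6² = 36.
  Site C (3, 0): covers {Zeta} → 30
  Site B (14, 0): covers {none} → 0
  Site A (14, 5): covers {none} → 0
Maximum coverage at Site C: 30 households.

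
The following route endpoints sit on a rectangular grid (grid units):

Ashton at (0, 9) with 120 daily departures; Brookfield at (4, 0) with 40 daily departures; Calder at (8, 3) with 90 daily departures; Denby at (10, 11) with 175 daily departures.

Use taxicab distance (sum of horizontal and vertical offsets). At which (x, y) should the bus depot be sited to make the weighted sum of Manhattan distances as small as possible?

(8, 9)

Manhattan distance separates: Σwᵢ(|x−xᵢ|+|y−yᵢ|) = Σwᵢ|x−xᵢ| + Σwᵢ|y−yᵢ|, so x and y are optimised independently as 1-D weighted medians.
Total weight W = 425; half = 212.5.
x-coordinate, sorted with cumulative weight:
  x=0 (Ashton, w=120) cum 120
  x=4 (Brookfield, w=40) cum 160
  x=8 (Calder, w=90) cum 250  ← median
  x=10 (Denby, w=175) cum 425
⇒ x* = 8
y-coordinate, sorted with cumulative weight:
  y=0 (Brookfield, w=40) cum 40
  y=3 (Calder, w=90) cum 130
  y=9 (Ashton, w=120) cum 250  ← median
  y=11 (Denby, w=175) cum 425
⇒ y* = 9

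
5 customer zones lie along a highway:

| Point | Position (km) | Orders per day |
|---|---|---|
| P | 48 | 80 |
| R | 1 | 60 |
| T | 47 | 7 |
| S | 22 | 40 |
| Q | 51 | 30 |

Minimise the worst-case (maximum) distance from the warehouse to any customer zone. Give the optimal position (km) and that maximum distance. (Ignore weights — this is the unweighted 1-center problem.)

The 1-center on a line is the midpoint of the two extreme points: leftmost at 1, rightmost at 51.
Optimal location = (1 + 51)/2 = 26; maximum distance = (51 − 1)/2 = 25.

location 26, max distance 25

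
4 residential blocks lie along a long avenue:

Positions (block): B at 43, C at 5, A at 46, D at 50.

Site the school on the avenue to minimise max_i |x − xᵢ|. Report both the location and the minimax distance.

location 27.5, max distance 22.5

The 1-center on a line is the midpoint of the two extreme points: leftmost at 5, rightmost at 50.
Optimal location = (5 + 50)/2 = 27.5; maximum distance = (50 − 5)/2 = 22.5.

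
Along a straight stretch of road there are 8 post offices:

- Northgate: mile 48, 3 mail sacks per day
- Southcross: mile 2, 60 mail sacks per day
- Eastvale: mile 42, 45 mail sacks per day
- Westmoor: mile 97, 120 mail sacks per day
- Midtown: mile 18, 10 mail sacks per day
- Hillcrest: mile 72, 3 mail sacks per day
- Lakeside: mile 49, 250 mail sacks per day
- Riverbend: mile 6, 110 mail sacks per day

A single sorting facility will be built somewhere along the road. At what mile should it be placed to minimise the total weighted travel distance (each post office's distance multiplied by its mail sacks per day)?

x = 49

For a sum of weighted absolute distances on a line, the optimum is the weighted median (not the mean). Total weight W = 601; half-weight = 300.5.
Sort by position and accumulate weight:
  mile 2 (Southcross, w=60) → cum 60
  mile 6 (Riverbend, w=110) → cum 170
  mile 18 (Midtown, w=10) → cum 180
  mile 42 (Eastvale, w=45) → cum 225
  mile 48 (Northgate, w=3) → cum 228
  mile 49 (Lakeside, w=250) → cum 478  ≥ 300.5 → median here
  mile 72 (Hillcrest, w=3) → cum 481
  mile 97 (Westmoor, w=120) → cum 601
Optimal location: mile 49.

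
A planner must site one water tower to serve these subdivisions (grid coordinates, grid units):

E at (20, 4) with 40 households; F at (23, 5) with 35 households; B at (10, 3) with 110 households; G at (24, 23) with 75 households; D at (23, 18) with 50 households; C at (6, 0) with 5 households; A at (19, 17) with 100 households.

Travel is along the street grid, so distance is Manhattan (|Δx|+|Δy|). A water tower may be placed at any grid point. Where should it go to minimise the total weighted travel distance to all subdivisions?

Manhattan distance separates: Σwᵢ(|x−xᵢ|+|y−yᵢ|) = Σwᵢ|x−xᵢ| + Σwᵢ|y−yᵢ|, so x and y are optimised independently as 1-D weighted medians.
Total weight W = 415; half = 207.5.
x-coordinate, sorted with cumulative weight:
  x=6 (C, w=5) cum 5
  x=10 (B, w=110) cum 115
  x=19 (A, w=100) cum 215  ← median
  x=20 (E, w=40) cum 255
  x=23 (F, w=35) cum 290
  x=23 (D, w=50) cum 340
  x=24 (G, w=75) cum 415
⇒ x* = 19
y-coordinate, sorted with cumulative weight:
  y=0 (C, w=5) cum 5
  y=3 (B, w=110) cum 115
  y=4 (E, w=40) cum 155
  y=5 (F, w=35) cum 190
  y=17 (A, w=100) cum 290  ← median
  y=18 (D, w=50) cum 340
  y=23 (G, w=75) cum 415
⇒ y* = 17

(19, 17)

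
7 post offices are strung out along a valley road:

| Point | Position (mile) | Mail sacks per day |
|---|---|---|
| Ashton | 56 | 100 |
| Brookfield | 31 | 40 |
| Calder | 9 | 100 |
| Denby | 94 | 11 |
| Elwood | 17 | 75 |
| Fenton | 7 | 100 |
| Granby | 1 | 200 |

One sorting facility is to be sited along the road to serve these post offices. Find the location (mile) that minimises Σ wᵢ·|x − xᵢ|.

x = 9

For a sum of weighted absolute distances on a line, the optimum is the weighted median (not the mean). Total weight W = 626; half-weight = 313.
Sort by position and accumulate weight:
  mile 1 (Granby, w=200) → cum 200
  mile 7 (Fenton, w=100) → cum 300
  mile 9 (Calder, w=100) → cum 400  ≥ 313 → median here
  mile 17 (Elwood, w=75) → cum 475
  mile 31 (Brookfield, w=40) → cum 515
  mile 56 (Ashton, w=100) → cum 615
  mile 94 (Denby, w=11) → cum 626
Optimal location: mile 9.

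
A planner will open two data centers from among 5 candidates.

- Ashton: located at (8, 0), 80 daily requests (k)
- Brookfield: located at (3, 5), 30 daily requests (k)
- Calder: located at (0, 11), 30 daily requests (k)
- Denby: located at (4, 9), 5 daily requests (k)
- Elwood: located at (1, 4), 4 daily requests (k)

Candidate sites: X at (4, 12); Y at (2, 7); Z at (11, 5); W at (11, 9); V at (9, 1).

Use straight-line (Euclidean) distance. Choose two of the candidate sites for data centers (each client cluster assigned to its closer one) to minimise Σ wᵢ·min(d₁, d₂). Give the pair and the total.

{Y, V}, total 341.2

Evaluate every pair (each demand assigned to the nearer of the two):
  {Y, V}: total = 341.2
  {X, V}: total = 498.1
  {Y, Z}: total = 694.5
  {W, V}: total = 734.1
  {Z, V}: total = 779.9
  {X, Z}: total = 851.5
  {X, Y}: total = 955.1
  {Y, W}: total = 965.6
  {Z, W}: total = 1117.1
  {X, W}: total = 1143.9
Best pair: {Y, V} with total 341.2.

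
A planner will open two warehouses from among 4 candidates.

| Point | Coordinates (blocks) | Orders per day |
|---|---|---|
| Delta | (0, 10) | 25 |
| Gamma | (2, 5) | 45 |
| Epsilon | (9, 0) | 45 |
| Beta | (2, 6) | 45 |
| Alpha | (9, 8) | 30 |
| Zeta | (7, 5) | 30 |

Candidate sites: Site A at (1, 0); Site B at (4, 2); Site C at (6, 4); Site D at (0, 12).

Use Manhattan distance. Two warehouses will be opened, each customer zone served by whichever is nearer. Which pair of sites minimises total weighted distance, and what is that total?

Evaluate every pair (each demand assigned to the nearer of the two):
  {Site C, Site D}: total = 1130
  {Site A, Site C}: total = 1355
  {Site B, Site D}: total = 1370
  {Site B, Site C}: total = 1380
  {Site A, Site B}: total = 1595
  {Site A, Site D}: total = 1715
Best pair: {Site C, Site D} with total 1130.

{Site C, Site D}, total 1130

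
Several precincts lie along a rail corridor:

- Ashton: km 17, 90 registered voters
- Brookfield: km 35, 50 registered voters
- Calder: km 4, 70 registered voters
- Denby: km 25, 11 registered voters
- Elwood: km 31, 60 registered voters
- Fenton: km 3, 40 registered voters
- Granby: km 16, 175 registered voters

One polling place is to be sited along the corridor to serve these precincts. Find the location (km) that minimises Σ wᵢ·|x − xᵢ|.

For a sum of weighted absolute distances on a line, the optimum is the weighted median (not the mean). Total weight W = 496; half-weight = 248.
Sort by position and accumulate weight:
  km 3 (Fenton, w=40) → cum 40
  km 4 (Calder, w=70) → cum 110
  km 16 (Granby, w=175) → cum 285  ≥ 248 → median here
  km 17 (Ashton, w=90) → cum 375
  km 25 (Denby, w=11) → cum 386
  km 31 (Elwood, w=60) → cum 446
  km 35 (Brookfield, w=50) → cum 496
Optimal location: km 16.

x = 16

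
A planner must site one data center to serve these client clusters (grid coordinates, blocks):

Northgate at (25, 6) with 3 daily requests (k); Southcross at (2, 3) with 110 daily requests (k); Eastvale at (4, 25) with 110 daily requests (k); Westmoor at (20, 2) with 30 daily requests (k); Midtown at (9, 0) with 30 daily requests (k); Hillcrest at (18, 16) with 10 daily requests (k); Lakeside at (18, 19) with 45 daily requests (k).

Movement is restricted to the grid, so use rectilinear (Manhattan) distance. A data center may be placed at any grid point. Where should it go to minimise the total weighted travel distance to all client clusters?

Manhattan distance separates: Σwᵢ(|x−xᵢ|+|y−yᵢ|) = Σwᵢ|x−xᵢ| + Σwᵢ|y−yᵢ|, so x and y are optimised independently as 1-D weighted medians.
Total weight W = 338; half = 169.
x-coordinate, sorted with cumulative weight:
  x=2 (Southcross, w=110) cum 110
  x=4 (Eastvale, w=110) cum 220  ← median
  x=9 (Midtown, w=30) cum 250
  x=18 (Hillcrest, w=10) cum 260
  x=18 (Lakeside, w=45) cum 305
  x=20 (Westmoor, w=30) cum 335
  x=25 (Northgate, w=3) cum 338
⇒ x* = 4
y-coordinate, sorted with cumulative weight:
  y=0 (Midtown, w=30) cum 30
  y=2 (Westmoor, w=30) cum 60
  y=3 (Southcross, w=110) cum 170  ← median
  y=6 (Northgate, w=3) cum 173
  y=16 (Hillcrest, w=10) cum 183
  y=19 (Lakeside, w=45) cum 228
  y=25 (Eastvale, w=110) cum 338
⇒ y* = 3

(4, 3)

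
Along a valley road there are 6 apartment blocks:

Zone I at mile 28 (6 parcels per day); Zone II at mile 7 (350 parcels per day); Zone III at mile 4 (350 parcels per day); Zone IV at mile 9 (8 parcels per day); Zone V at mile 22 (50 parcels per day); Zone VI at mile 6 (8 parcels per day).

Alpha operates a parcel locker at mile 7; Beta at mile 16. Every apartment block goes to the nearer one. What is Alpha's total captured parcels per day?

The indifferent point is the midpoint (7+16)/2 = 11.5; apartment blocks left of it (closer to Alpha at 7) go to Alpha, those right go to Beta.
  Zone III at 4 (w=350) → Alpha
  Zone VI at 6 (w=8) → Alpha
  Zone II at 7 (w=350) → Alpha
  Zone IV at 9 (w=8) → Alpha
  Zone V at 22 (w=50) → Beta
  Zone I at 28 (w=6) → Beta
Alpha captures 716; Beta captures 56.

716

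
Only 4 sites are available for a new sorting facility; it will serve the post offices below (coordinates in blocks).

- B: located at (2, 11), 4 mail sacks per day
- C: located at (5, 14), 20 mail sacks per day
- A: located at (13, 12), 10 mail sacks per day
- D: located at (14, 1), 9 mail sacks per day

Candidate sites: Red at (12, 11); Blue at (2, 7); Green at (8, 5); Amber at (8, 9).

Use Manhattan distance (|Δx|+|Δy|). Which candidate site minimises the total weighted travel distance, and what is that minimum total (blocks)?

Total weighted distance at each candidate:
  Red (12, 11): total = 368
  Blue (2, 7): total = 538
  Green (8, 5): total = 498
  Amber (8, 9): total = 398
Minimum is at Red with total 368 blocks.

Red, total 368 blocks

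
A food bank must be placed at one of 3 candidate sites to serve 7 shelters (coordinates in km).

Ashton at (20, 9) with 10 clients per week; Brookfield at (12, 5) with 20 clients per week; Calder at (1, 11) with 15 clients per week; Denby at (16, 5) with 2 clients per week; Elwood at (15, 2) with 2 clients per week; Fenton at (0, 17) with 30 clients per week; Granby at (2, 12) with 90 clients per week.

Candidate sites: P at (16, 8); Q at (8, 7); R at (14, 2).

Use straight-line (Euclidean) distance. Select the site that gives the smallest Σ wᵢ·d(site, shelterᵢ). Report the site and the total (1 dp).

Q, total 1452.8 km

Total weighted distance at each candidate:
  P (16, 8): total = 2250.0
  Q (8, 7): total = 1452.8
  R (14, 2): total = 2432.1
Minimum is at Q with total 1452.8 km.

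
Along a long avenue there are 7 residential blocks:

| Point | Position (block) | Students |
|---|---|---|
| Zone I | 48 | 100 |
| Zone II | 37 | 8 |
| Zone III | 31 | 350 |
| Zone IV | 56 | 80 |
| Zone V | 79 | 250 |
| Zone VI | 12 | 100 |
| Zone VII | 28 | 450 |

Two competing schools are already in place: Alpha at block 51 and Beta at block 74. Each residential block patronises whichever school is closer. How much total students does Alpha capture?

1088

The indifferent point is the midpoint (51+74)/2 = 62.5; residential blocks left of it (closer to Alpha at 51) go to Alpha, those right go to Beta.
  Zone VI at 12 (w=100) → Alpha
  Zone VII at 28 (w=450) → Alpha
  Zone III at 31 (w=350) → Alpha
  Zone II at 37 (w=8) → Alpha
  Zone I at 48 (w=100) → Alpha
  Zone IV at 56 (w=80) → Alpha
  Zone V at 79 (w=250) → Beta
Alpha captures 1088; Beta captures 250.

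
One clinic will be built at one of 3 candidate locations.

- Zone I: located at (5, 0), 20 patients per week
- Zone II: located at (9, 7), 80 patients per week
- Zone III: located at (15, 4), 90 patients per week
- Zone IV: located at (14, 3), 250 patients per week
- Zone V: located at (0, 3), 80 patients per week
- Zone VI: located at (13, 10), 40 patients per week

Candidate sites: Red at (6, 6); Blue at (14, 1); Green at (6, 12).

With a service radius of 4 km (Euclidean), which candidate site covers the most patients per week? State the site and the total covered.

Blue, covering 340

Coverage radius r = 4 km; a point is covered iff (Δx)²+(Δy)² ≤ 4² = 16.
  Red (6, 6): covers {Zone II} → 80
  Blue (14, 1): covers {Zone III, Zone IV} → 340
  Green (6, 12): covers {none} → 0
Maximum coverage at Blue: 340 patients per week.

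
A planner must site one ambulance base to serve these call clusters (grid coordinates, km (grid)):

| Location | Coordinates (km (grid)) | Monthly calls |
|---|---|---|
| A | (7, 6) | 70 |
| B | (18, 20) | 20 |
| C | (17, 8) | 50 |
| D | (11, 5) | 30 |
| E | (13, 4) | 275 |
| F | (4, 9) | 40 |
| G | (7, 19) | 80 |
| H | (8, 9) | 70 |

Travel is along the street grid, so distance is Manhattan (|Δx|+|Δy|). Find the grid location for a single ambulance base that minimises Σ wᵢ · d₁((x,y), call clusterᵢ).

(13, 6)

Manhattan distance separates: Σwᵢ(|x−xᵢ|+|y−yᵢ|) = Σwᵢ|x−xᵢ| + Σwᵢ|y−yᵢ|, so x and y are optimised independently as 1-D weighted medians.
Total weight W = 635; half = 317.5.
x-coordinate, sorted with cumulative weight:
  x=4 (F, w=40) cum 40
  x=7 (A, w=70) cum 110
  x=7 (G, w=80) cum 190
  x=8 (H, w=70) cum 260
  x=11 (D, w=30) cum 290
  x=13 (E, w=275) cum 565  ← median
  x=17 (C, w=50) cum 615
  x=18 (B, w=20) cum 635
⇒ x* = 13
y-coordinate, sorted with cumulative weight:
  y=4 (E, w=275) cum 275
  y=5 (D, w=30) cum 305
  y=6 (A, w=70) cum 375  ← median
  y=8 (C, w=50) cum 425
  y=9 (F, w=40) cum 465
  y=9 (H, w=70) cum 535
  y=19 (G, w=80) cum 615
  y=20 (B, w=20) cum 635
⇒ y* = 6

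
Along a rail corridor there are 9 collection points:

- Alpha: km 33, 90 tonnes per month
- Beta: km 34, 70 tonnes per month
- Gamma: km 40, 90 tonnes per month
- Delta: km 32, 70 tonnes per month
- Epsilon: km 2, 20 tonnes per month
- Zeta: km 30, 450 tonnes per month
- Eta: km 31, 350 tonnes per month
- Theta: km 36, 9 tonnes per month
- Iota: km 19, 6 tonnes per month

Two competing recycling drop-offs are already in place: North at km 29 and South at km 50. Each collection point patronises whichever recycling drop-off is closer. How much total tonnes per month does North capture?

1065

The indifferent point is the midpoint (29+50)/2 = 39.5; collection points left of it (closer to North at 29) go to North, those right go to South.
  Epsilon at 2 (w=20) → North
  Iota at 19 (w=6) → North
  Zeta at 30 (w=450) → North
  Eta at 31 (w=350) → North
  Delta at 32 (w=70) → North
  Alpha at 33 (w=90) → North
  Beta at 34 (w=70) → North
  Theta at 36 (w=9) → North
  Gamma at 40 (w=90) → South
North captures 1065; South captures 90.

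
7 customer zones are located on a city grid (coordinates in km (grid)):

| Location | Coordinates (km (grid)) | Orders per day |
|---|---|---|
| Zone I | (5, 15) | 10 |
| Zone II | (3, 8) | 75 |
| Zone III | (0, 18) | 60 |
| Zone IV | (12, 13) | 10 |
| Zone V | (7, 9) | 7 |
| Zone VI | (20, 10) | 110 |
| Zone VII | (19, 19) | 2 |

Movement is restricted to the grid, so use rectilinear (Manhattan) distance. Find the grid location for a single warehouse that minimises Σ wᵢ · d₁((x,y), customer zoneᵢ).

(5, 10)

Manhattan distance separates: Σwᵢ(|x−xᵢ|+|y−yᵢ|) = Σwᵢ|x−xᵢ| + Σwᵢ|y−yᵢ|, so x and y are optimised independently as 1-D weighted medians.
Total weight W = 274; half = 137.
x-coordinate, sorted with cumulative weight:
  x=0 (Zone III, w=60) cum 60
  x=3 (Zone II, w=75) cum 135
  x=5 (Zone I, w=10) cum 145  ← median
  x=7 (Zone V, w=7) cum 152
  x=12 (Zone IV, w=10) cum 162
  x=19 (Zone VII, w=2) cum 164
  x=20 (Zone VI, w=110) cum 274
⇒ x* = 5
y-coordinate, sorted with cumulative weight:
  y=8 (Zone II, w=75) cum 75
  y=9 (Zone V, w=7) cum 82
  y=10 (Zone VI, w=110) cum 192  ← median
  y=13 (Zone IV, w=10) cum 202
  y=15 (Zone I, w=10) cum 212
  y=18 (Zone III, w=60) cum 272
  y=19 (Zone VII, w=2) cum 274
⇒ y* = 10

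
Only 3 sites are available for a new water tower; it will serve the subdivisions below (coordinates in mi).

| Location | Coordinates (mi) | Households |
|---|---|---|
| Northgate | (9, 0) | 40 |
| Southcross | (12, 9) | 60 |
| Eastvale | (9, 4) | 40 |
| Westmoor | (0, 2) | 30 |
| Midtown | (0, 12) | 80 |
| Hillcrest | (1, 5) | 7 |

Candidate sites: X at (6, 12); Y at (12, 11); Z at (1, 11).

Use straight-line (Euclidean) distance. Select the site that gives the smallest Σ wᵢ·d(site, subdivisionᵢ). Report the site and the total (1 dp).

Total weighted distance at each candidate:
  X (6, 12): total = 2129.1
  Y (12, 11): total = 2381.7
  Z (1, 11): total = 2066.9
Minimum is at Z with total 2066.9 mi.

Z, total 2066.9 mi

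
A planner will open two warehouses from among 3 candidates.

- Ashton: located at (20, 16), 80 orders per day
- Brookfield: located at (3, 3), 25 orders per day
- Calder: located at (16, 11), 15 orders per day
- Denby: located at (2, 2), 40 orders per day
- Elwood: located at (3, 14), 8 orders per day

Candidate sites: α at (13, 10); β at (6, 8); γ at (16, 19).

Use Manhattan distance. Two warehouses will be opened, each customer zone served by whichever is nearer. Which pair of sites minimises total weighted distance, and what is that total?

Evaluate every pair (each demand assigned to the nearer of the two):
  {β, γ}: total = 1352
  {α, β}: total = 1772
  {α, γ}: total = 1917
Best pair: {β, γ} with total 1352.

{β, γ}, total 1352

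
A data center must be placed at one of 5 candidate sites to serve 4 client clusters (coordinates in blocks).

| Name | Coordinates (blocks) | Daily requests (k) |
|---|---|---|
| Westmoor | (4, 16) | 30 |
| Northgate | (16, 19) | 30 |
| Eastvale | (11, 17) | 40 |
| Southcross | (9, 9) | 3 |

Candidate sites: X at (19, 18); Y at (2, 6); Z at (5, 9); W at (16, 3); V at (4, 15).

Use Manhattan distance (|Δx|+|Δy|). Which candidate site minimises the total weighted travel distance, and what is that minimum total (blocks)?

Total weighted distance at each candidate:
  X (19, 18): total = 1047
  Y (2, 6): total = 2000
  Z (5, 9): total = 1442
  W (16, 3): total = 2029
  V (4, 15): total = 903
Minimum is at V with total 903 blocks.

V, total 903 blocks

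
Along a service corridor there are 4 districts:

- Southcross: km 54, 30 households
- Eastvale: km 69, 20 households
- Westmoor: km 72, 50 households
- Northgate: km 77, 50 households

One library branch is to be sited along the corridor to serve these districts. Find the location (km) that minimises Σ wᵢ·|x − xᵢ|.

x = 72

For a sum of weighted absolute distances on a line, the optimum is the weighted median (not the mean). Total weight W = 150; half-weight = 75.
Sort by position and accumulate weight:
  km 54 (Southcross, w=30) → cum 30
  km 69 (Eastvale, w=20) → cum 50
  km 72 (Westmoor, w=50) → cum 100  ≥ 75 → median here
  km 77 (Northgate, w=50) → cum 150
Optimal location: km 72.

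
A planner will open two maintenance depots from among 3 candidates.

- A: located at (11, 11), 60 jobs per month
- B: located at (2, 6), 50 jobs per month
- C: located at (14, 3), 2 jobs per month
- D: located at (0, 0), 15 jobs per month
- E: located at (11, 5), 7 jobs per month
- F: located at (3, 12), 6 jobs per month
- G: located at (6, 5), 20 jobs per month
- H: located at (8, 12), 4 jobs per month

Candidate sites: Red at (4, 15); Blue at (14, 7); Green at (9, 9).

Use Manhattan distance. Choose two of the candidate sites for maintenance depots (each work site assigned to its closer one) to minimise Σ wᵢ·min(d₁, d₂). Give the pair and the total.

Evaluate every pair (each demand assigned to the nearer of the two):
  {Red, Green}: total = 1254
  {Blue, Green}: total = 1263
  {Red, Blue}: total = 1550
Best pair: {Red, Green} with total 1254.

{Red, Green}, total 1254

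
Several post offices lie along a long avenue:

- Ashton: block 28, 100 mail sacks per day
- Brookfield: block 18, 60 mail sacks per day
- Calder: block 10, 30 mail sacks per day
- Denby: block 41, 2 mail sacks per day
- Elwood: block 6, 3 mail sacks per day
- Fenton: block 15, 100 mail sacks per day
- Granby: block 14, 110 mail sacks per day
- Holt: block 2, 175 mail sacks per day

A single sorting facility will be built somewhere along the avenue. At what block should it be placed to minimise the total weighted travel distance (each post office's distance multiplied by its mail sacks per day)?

x = 14

For a sum of weighted absolute distances on a line, the optimum is the weighted median (not the mean). Total weight W = 580; half-weight = 290.
Sort by position and accumulate weight:
  block 2 (Holt, w=175) → cum 175
  block 6 (Elwood, w=3) → cum 178
  block 10 (Calder, w=30) → cum 208
  block 14 (Granby, w=110) → cum 318  ≥ 290 → median here
  block 15 (Fenton, w=100) → cum 418
  block 18 (Brookfield, w=60) → cum 478
  block 28 (Ashton, w=100) → cum 578
  block 41 (Denby, w=2) → cum 580
Optimal location: block 14.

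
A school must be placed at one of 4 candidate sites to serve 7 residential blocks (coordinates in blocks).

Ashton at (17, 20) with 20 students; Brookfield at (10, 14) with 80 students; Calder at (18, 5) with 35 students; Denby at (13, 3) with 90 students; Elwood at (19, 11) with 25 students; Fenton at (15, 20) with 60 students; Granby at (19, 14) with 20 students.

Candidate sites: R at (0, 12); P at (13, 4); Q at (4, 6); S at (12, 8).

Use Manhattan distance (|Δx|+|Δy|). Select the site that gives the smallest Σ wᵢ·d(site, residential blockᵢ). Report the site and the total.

Total weighted distance at each candidate:
  R (0, 12): total = 6615
  P (13, 4): total = 3465
  Q (4, 6): total = 5725
  S (12, 8): total = 3245
Minimum is at S with total 3245 blocks.

S, total 3245 blocks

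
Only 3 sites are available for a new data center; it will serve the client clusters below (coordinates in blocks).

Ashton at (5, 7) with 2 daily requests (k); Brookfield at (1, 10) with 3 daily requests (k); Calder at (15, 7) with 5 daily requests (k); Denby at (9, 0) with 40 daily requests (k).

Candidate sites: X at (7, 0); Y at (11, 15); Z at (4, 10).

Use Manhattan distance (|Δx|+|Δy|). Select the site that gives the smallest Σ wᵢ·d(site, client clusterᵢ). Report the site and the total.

Total weighted distance at each candidate:
  X (7, 0): total = 221
  Y (11, 15): total = 813
  Z (4, 10): total = 687
Minimum is at X with total 221 blocks.

X, total 221 blocks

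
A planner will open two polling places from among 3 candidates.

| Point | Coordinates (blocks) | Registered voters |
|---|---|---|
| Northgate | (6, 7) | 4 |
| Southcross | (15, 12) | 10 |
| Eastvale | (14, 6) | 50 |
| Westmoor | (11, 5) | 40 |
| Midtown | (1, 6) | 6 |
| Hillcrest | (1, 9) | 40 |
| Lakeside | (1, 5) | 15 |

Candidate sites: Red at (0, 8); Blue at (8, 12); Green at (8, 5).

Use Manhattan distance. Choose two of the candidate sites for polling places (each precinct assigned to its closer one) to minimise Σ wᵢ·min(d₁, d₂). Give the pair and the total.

Evaluate every pair (each demand assigned to the nearer of the two):
  {Red, Green}: total = 784
  {Blue, Green}: total = 1109
  {Red, Blue}: total = 1256
Best pair: {Red, Green} with total 784.

{Red, Green}, total 784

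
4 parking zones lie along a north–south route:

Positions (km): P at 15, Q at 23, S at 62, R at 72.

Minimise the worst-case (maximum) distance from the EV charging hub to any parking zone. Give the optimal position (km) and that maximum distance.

The 1-center on a line is the midpoint of the two extreme points: leftmost at 15, rightmost at 72.
Optimal location = (15 + 72)/2 = 43.5; maximum distance = (72 − 15)/2 = 28.5.

location 43.5, max distance 28.5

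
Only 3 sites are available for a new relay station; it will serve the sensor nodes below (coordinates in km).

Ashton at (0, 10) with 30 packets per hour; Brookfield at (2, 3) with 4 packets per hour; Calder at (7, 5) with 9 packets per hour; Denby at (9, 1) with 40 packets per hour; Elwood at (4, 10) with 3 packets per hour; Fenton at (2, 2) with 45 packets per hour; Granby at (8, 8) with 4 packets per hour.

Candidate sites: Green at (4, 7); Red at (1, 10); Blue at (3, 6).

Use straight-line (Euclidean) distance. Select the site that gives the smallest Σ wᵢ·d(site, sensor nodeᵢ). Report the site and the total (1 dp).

Total weighted distance at each candidate:
  Green (4, 7): total = 780.6
  Red (1, 10): total = 1011.2
  Blue (3, 6): total = 731.6
Minimum is at Blue with total 731.6 km.

Blue, total 731.6 km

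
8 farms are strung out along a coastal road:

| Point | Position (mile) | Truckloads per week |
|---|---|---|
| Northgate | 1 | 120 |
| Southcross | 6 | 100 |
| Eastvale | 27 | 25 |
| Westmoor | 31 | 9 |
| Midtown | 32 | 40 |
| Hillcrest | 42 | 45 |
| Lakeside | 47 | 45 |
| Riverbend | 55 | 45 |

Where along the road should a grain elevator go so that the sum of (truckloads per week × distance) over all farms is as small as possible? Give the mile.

x = 6

For a sum of weighted absolute distances on a line, the optimum is the weighted median (not the mean). Total weight W = 429; half-weight = 214.5.
Sort by position and accumulate weight:
  mile 1 (Northgate, w=120) → cum 120
  mile 6 (Southcross, w=100) → cum 220  ≥ 214.5 → median here
  mile 27 (Eastvale, w=25) → cum 245
  mile 31 (Westmoor, w=9) → cum 254
  mile 32 (Midtown, w=40) → cum 294
  mile 42 (Hillcrest, w=45) → cum 339
  mile 47 (Lakeside, w=45) → cum 384
  mile 55 (Riverbend, w=45) → cum 429
Optimal location: mile 6.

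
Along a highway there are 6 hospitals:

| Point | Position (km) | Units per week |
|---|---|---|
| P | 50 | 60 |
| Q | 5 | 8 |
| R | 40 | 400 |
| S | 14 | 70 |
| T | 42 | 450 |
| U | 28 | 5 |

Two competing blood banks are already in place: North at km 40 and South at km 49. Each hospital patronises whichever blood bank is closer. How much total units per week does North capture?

The indifferent point is the midpoint (40+49)/2 = 44.5; hospitals left of it (closer to North at 40) go to North, those right go to South.
  Q at 5 (w=8) → North
  S at 14 (w=70) → North
  U at 28 (w=5) → North
  R at 40 (w=400) → North
  T at 42 (w=450) → North
  P at 50 (w=60) → South
North captures 933; South captures 60.

933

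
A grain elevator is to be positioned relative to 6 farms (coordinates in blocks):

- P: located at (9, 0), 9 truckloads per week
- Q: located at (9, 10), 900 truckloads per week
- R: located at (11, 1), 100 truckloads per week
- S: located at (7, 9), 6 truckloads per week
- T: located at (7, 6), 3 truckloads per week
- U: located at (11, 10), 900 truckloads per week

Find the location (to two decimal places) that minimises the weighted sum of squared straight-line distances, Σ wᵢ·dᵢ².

(10.03, 9.47)

The minimiser of Σwᵢ‖p−pᵢ‖² is the weighted centroid p* = (Σwᵢpᵢ)/(Σwᵢ).
Σwᵢ = 1918.
Σwᵢxᵢ = 9·9 + 900·9 + 100·11 + 6·7 + 3·7 + 900·11 = 19244.
Σwᵢyᵢ = 9·0 + 900·10 + 100·1 + 6·9 + 3·6 + 900·10 = 18172.
x* = 19244/1918 = 10.03, y* = 18172/1918 = 9.47.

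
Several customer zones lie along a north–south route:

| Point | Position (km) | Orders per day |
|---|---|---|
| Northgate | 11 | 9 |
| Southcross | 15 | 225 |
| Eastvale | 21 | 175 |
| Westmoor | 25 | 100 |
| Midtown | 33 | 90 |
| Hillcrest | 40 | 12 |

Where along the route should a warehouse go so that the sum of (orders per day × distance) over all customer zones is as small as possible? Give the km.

For a sum of weighted absolute distances on a line, the optimum is the weighted median (not the mean). Total weight W = 611; half-weight = 305.5.
Sort by position and accumulate weight:
  km 11 (Northgate, w=9) → cum 9
  km 15 (Southcross, w=225) → cum 234
  km 21 (Eastvale, w=175) → cum 409  ≥ 305.5 → median here
  km 25 (Westmoor, w=100) → cum 509
  km 33 (Midtown, w=90) → cum 599
  km 40 (Hillcrest, w=12) → cum 611
Optimal location: km 21.

x = 21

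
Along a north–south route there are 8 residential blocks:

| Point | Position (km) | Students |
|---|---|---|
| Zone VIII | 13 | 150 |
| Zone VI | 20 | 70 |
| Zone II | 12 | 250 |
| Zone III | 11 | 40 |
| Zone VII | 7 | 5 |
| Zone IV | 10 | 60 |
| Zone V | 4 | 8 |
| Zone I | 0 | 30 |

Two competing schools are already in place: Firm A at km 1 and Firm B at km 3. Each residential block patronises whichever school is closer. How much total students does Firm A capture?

The indifferent point is the midpoint (1+3)/2 = 2; residential blocks left of it (closer to Firm A at 1) go to Firm A, those right go to Firm B.
  Zone I at 0 (w=30) → Firm A
  Zone V at 4 (w=8) → Firm B
  Zone VII at 7 (w=5) → Firm B
  Zone IV at 10 (w=60) → Firm B
  Zone III at 11 (w=40) → Firm B
  Zone II at 12 (w=250) → Firm B
  Zone VIII at 13 (w=150) → Firm B
  Zone VI at 20 (w=70) → Firm B
Firm A captures 30; Firm B captures 583.

30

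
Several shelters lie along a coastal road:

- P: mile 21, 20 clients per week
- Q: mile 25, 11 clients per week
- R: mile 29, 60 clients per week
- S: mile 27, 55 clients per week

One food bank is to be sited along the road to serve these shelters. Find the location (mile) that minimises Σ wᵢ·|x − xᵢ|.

For a sum of weighted absolute distances on a line, the optimum is the weighted median (not the mean). Total weight W = 146; half-weight = 73.
Sort by position and accumulate weight:
  mile 21 (P, w=20) → cum 20
  mile 25 (Q, w=11) → cum 31
  mile 27 (S, w=55) → cum 86  ≥ 73 → median here
  mile 29 (R, w=60) → cum 146
Optimal location: mile 27.

x = 27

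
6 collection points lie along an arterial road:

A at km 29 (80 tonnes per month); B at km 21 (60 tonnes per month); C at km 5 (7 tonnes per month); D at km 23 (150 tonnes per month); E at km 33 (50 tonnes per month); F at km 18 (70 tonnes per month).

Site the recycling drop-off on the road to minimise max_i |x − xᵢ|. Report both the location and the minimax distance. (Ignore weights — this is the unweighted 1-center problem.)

The 1-center on a line is the midpoint of the two extreme points: leftmost at 5, rightmost at 33.
Optimal location = (5 + 33)/2 = 19; maximum distance = (33 − 5)/2 = 14.

location 19, max distance 14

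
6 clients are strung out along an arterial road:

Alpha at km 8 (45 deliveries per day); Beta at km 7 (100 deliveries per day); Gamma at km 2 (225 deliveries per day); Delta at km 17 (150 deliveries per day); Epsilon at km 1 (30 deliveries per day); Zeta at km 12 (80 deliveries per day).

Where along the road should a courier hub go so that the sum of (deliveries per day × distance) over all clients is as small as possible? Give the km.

For a sum of weighted absolute distances on a line, the optimum is the weighted median (not the mean). Total weight W = 630; half-weight = 315.
Sort by position and accumulate weight:
  km 1 (Epsilon, w=30) → cum 30
  km 2 (Gamma, w=225) → cum 255
  km 7 (Beta, w=100) → cum 355  ≥ 315 → median here
  km 8 (Alpha, w=45) → cum 400
  km 12 (Zeta, w=80) → cum 480
  km 17 (Delta, w=150) → cum 630
Optimal location: km 7.

x = 7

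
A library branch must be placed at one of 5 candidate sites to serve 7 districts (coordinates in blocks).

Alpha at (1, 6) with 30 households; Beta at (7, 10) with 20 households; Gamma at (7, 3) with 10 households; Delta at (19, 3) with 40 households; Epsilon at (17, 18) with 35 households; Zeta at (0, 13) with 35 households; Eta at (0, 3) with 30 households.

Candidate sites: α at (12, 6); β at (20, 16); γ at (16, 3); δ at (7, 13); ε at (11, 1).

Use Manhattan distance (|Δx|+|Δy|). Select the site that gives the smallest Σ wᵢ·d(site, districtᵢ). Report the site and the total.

α, total 2700 blocks

Total weighted distance at each candidate:
  α (12, 6): total = 2700
  β (20, 16): total = 4040
  γ (16, 3): total = 3020
  δ (7, 13): total = 2710
  ε (11, 1): total = 3170
Minimum is at α with total 2700 blocks.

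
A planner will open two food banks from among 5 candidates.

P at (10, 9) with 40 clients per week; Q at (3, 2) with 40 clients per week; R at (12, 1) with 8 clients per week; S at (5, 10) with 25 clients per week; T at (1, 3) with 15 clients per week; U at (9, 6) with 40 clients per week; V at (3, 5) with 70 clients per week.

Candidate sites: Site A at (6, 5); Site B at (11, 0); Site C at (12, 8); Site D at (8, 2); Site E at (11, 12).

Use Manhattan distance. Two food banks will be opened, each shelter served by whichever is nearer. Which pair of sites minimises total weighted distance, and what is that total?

{Site A, Site C}, total 1041

Evaluate every pair (each demand assigned to the nearer of the two):
  {Site A, Site C}: total = 1041
  {Site A, Site E}: total = 1105
  {Site A, Site D}: total = 1185
  {Site A, Site B}: total = 1201
  {Site C, Site D}: total = 1465
  {Site D, Site E}: total = 1480
  {Site B, Site D}: total = 1731
  {Site B, Site C}: total = 1996
  {Site B, Site E}: total = 2201
  {Site C, Site E}: total = 2256
Best pair: {Site A, Site C} with total 1041.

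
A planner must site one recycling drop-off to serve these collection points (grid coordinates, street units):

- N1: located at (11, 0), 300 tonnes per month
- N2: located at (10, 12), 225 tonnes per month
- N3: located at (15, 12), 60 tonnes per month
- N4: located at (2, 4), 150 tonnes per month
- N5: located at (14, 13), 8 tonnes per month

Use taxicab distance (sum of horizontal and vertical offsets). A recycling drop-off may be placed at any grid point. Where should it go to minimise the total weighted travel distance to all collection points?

(10, 4)

Manhattan distance separates: Σwᵢ(|x−xᵢ|+|y−yᵢ|) = Σwᵢ|x−xᵢ| + Σwᵢ|y−yᵢ|, so x and y are optimised independently as 1-D weighted medians.
Total weight W = 743; half = 371.5.
x-coordinate, sorted with cumulative weight:
  x=2 (N4, w=150) cum 150
  x=10 (N2, w=225) cum 375  ← median
  x=11 (N1, w=300) cum 675
  x=14 (N5, w=8) cum 683
  x=15 (N3, w=60) cum 743
⇒ x* = 10
y-coordinate, sorted with cumulative weight:
  y=0 (N1, w=300) cum 300
  y=4 (N4, w=150) cum 450  ← median
  y=12 (N2, w=225) cum 675
  y=12 (N3, w=60) cum 735
  y=13 (N5, w=8) cum 743
⇒ y* = 4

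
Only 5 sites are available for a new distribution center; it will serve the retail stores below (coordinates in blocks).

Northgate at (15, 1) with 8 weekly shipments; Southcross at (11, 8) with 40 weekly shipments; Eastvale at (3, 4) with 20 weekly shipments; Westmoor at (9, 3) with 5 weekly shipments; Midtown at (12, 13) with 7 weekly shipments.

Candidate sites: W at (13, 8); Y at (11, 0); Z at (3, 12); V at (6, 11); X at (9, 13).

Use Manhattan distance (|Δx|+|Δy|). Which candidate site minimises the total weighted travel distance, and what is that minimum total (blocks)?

W, total 519 blocks

Total weighted distance at each candidate:
  W (13, 8): total = 519
  Y (11, 0): total = 723
  Z (3, 12): total = 969
  V (6, 11): total = 783
  X (9, 13): total = 795
Minimum is at W with total 519 blocks.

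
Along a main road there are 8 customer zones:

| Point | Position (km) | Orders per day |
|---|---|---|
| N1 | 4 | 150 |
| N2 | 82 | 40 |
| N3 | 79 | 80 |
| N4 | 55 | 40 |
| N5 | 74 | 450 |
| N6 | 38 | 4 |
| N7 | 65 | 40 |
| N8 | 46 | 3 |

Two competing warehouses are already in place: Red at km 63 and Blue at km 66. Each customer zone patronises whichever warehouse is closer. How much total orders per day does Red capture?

197

The indifferent point is the midpoint (63+66)/2 = 64.5; customer zones left of it (closer to Red at 63) go to Red, those right go to Blue.
  N1 at 4 (w=150) → Red
  N6 at 38 (w=4) → Red
  N8 at 46 (w=3) → Red
  N4 at 55 (w=40) → Red
  N7 at 65 (w=40) → Blue
  N5 at 74 (w=450) → Blue
  N3 at 79 (w=80) → Blue
  N2 at 82 (w=40) → Blue
Red captures 197; Blue captures 610.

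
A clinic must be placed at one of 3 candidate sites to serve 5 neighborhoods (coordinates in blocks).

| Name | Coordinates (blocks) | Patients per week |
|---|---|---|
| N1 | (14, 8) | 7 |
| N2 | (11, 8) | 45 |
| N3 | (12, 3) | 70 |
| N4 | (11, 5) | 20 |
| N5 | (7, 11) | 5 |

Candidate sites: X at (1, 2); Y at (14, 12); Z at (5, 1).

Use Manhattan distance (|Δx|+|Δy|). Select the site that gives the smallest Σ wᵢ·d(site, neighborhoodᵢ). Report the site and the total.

Y, total 1353 blocks

Total weighted distance at each candidate:
  X (1, 2): total = 2028
  Y (14, 12): total = 1353
  Z (5, 1): total = 1587
Minimum is at Y with total 1353 blocks.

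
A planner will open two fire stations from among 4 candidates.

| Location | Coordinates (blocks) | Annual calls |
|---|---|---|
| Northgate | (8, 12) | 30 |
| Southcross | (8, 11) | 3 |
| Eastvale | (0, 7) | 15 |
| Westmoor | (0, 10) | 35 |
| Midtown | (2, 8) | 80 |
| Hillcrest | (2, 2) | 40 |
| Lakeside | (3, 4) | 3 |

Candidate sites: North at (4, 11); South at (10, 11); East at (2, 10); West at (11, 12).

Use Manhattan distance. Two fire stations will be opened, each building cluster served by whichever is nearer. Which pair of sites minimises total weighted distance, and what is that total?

{South, East}, total 742

Evaluate every pair (each demand assigned to the nearer of the two):
  {South, East}: total = 742
  {East, West}: total = 748
  {North, East}: total = 808
  {North, South}: total = 1255
  {North, West}: total = 1261
  {South, West}: total = 2293
Best pair: {South, East} with total 742.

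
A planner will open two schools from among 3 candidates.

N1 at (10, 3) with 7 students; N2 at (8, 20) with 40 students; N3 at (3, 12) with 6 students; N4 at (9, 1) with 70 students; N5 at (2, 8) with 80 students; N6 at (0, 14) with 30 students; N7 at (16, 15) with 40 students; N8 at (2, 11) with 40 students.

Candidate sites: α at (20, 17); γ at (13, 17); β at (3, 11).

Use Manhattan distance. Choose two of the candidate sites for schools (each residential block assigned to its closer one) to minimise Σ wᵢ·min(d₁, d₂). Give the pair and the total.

Evaluate every pair (each demand assigned to the nearer of the two):
  {γ, β}: total = 2291
  {α, β}: total = 2571
  {α, γ}: total = 4889
Best pair: {γ, β} with total 2291.

{γ, β}, total 2291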